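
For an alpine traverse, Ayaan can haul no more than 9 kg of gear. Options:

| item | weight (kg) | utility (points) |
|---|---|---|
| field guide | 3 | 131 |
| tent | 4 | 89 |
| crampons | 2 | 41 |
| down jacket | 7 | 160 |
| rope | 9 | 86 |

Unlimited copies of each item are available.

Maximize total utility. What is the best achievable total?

393

The ratio ordering already packs tightly: 3×field guide, 9 kg, 393.
No other feasible combination exceeds 393.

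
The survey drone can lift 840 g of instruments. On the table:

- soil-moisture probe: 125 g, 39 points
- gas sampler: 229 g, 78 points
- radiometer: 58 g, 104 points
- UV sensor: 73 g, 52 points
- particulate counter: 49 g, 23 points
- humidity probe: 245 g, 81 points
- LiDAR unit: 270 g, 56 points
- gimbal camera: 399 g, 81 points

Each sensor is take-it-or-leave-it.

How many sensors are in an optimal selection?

6

Optimal total is 377.
One optimal bundle: soil-moisture probe + gas sampler + radiometer + UV sensor + particulate counter + humidity probe (779 g).
All optima have 6 sensors.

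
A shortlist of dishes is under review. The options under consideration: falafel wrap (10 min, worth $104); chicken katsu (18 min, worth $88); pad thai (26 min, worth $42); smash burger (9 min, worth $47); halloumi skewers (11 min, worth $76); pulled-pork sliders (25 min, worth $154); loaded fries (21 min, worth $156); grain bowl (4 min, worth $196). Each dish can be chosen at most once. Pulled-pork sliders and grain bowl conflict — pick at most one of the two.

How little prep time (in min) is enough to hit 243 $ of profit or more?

13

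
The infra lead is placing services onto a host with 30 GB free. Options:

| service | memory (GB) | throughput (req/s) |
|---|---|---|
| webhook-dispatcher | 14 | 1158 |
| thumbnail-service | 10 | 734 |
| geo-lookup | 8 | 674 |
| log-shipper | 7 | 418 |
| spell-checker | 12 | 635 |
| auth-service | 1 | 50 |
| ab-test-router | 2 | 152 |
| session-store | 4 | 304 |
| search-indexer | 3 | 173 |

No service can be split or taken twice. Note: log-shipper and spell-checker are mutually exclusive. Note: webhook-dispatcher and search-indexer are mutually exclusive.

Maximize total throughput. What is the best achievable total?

Filling by ratio: webhook-dispatcher + geo-lookup + auth-service + ab-test-router + session-store for 2338, with 1 GB left unused.
The 9 GB tied up in geo-lookup and auth-service is better spent on thumbnail-service — total rises to 2348 (30 GB).

2348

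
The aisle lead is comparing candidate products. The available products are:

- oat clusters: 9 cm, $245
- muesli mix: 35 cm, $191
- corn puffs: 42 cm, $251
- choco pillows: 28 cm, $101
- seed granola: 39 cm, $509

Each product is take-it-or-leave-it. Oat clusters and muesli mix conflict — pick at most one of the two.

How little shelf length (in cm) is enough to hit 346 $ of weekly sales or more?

Need the lightest bundle worth ≥ 346.
oat clusters + choco pillows: 346 weekly sales at 37 cm.
No combination under 37 cm hits 346.

37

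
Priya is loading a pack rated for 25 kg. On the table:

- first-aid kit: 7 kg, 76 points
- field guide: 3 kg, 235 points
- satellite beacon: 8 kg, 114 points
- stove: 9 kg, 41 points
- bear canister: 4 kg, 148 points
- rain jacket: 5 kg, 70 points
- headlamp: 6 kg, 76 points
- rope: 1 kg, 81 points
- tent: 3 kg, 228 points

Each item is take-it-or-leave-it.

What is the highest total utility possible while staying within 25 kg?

Filling by ratio: field guide + satellite beacon + bear canister + rain jacket + rope + tent for 876, with 1 kg left unused.
The 5 kg tied up in rain jacket is better spent on headlamp — total rises to 882 (25 kg).
That's the maximum — no swap from here does better than 882.

882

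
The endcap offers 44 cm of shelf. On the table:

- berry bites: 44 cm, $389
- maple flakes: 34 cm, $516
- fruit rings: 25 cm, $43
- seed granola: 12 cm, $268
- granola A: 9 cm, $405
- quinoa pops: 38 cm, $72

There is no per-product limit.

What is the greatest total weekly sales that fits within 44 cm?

1620

4×granola A uses 36 of the 44 cm and totals 1620.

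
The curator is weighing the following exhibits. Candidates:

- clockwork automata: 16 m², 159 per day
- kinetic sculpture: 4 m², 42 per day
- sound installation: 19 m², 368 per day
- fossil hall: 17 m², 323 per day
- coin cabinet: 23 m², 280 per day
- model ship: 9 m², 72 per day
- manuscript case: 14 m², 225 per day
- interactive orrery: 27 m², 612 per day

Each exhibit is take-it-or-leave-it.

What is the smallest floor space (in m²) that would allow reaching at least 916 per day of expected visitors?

44

Need the lightest bundle worth ≥ 916.
Taking fossil hall + interactive orrery gives 935 (≥ 916) for 44 m².
No combination under 44 m² hits 916.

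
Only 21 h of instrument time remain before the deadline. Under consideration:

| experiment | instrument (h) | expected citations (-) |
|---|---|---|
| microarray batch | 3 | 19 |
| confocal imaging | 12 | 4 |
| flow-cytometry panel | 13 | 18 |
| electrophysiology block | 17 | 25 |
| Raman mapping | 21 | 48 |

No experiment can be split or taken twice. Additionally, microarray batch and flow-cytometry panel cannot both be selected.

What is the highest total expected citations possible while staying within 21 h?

48

Density check — microarray batch 6.33, Raman mapping 2.29, electrophysiology block 1.47 are the best per h.
Greedy by ratio would take microarray batch + electrophysiology block: 20 h used, total 44.
Replace microarray batch and electrophysiology block with Raman mapping: the trade gains 4 net, giving 48 at 21 h.
The closest alternative, microarray batch + electrophysiology block, reaches only 44.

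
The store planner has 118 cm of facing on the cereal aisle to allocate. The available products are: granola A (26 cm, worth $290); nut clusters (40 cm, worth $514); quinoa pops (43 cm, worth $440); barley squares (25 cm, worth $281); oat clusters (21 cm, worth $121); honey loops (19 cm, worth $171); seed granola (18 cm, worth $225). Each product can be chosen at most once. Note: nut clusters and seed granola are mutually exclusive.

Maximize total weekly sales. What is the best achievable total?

Ranking by ratio (weekly sales/cm): nut clusters 12.85, seed granola 12.50, barley squares 11.24.
Best packing: granola A + nut clusters + barley squares + honey loops — 110 cm, 1256 total.

1256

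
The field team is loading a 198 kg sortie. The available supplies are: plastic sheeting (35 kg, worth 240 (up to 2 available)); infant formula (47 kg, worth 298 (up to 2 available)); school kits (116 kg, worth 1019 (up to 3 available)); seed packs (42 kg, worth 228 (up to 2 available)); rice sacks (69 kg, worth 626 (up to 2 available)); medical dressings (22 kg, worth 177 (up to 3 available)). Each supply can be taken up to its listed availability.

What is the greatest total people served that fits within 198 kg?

Taking the top-ratio supplies first gives 2×rice sacks + 2×medical dressings for 1606 (182 kg).
Replace medical dressings with plastic sheeting: the trade gains 63 net, giving 1669 at 195 kg.
That's the maximum — no swap from here does better than 1669.

1669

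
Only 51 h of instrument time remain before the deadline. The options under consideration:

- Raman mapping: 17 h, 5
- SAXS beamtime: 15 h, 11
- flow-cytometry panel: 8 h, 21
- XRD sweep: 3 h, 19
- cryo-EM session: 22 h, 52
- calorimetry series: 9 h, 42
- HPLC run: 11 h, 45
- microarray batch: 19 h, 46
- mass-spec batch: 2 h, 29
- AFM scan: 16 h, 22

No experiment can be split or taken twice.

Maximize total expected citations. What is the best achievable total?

187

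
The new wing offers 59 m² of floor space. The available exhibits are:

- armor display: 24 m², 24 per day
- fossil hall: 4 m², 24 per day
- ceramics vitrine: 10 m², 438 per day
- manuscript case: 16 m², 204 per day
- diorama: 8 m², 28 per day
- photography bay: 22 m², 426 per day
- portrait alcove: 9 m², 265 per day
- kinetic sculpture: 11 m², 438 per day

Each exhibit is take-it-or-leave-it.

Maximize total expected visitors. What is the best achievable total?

Density check — ceramics vitrine 43.80, kinetic sculpture 39.82, portrait alcove 29.44 are the best per m².
The ratio ordering already packs tightly: fossil hall + ceramics vitrine + photography bay + portrait alcove + kinetic sculpture, 56 m², 1591.
An exhaustive check of the 256 subsets confirms 1591.

1591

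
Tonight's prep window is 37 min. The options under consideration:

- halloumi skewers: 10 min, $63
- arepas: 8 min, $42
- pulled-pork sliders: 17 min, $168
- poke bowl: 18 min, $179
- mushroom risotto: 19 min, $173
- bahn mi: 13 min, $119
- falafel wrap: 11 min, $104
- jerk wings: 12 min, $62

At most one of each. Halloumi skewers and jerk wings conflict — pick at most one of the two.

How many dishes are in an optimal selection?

2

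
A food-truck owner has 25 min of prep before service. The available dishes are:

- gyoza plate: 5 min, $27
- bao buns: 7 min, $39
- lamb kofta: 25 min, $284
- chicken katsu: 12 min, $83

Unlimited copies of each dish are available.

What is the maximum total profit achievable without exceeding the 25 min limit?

284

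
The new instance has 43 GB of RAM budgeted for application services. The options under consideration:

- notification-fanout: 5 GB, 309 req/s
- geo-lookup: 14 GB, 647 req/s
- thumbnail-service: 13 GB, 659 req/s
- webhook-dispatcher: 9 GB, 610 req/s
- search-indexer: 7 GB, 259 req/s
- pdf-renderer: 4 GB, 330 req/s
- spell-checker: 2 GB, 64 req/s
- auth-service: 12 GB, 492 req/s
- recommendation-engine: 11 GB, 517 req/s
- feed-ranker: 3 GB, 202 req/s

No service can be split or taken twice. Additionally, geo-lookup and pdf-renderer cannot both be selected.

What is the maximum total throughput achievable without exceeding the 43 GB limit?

2433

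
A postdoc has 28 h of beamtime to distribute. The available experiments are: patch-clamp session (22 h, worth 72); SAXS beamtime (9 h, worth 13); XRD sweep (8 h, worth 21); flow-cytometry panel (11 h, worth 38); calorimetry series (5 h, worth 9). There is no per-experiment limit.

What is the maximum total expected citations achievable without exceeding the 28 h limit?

By expected citations per h: flow-cytometry panel 3.45, patch-clamp session 3.27, XRD sweep 2.62 lead.
The ratio ordering already packs tightly: 2×flow-cytometry panel + calorimetry series, 27 h, 85.
No other feasible combination exceeds 85.

85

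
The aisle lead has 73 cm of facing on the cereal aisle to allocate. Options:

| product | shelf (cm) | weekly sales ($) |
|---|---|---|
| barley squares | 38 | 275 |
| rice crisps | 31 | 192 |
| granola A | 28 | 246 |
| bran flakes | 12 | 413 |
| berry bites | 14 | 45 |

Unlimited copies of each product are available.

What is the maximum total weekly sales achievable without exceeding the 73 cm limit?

2478

Taking 6×bran flakes: 72 cm used, 2478 in weekly sales.
That's the maximum — no swap from here does better than 2478.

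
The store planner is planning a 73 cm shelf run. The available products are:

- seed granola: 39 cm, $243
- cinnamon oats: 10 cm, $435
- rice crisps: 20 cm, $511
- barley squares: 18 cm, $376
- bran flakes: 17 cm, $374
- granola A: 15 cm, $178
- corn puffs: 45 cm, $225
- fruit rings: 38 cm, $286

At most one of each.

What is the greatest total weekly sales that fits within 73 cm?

1696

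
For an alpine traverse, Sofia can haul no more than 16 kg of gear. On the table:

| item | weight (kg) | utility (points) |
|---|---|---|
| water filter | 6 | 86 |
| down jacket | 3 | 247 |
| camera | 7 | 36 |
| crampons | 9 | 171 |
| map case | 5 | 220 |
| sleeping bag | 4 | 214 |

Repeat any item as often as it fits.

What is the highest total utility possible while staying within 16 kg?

Best packing: 5×down jacket — 15 kg, 1235 total.
No other feasible combination exceeds 1235.

1235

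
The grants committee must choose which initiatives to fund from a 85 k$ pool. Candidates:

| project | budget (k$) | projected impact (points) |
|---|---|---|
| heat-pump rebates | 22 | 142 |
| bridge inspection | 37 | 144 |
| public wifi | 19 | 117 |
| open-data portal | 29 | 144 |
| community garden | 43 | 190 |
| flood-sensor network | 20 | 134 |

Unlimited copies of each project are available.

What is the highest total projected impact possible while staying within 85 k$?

552

Filling by ratio: 4×flood-sensor network for 536, with 5 k$ left unused.
Replace 2×flood-sensor network with 2×heat-pump rebates: the trade gains 16 net, giving 552 at 84 k$.
The spare 1 k$ is too small for any remaining project, and no exchange beats 552.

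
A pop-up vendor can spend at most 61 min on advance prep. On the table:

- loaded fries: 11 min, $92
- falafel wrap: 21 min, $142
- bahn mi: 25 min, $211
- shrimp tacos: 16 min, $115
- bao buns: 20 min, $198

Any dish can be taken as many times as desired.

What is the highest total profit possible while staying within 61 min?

Taking 3×bao buns: 60 min used, 594 in profit.

594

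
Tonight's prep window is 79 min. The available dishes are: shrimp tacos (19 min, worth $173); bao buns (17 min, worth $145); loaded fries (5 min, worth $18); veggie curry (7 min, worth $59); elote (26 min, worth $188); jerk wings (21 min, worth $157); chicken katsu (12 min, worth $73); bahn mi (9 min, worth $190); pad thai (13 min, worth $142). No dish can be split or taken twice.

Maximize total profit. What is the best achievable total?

807

Taking the top-ratio dishes first gives shrimp tacos + bao buns + veggie curry + chicken katsu + bahn mi + pad thai for 782 (77 min).
Dropping veggie curry and chicken katsu frees 19 min; slotting in jerk wings (21 min) lifts the total to 807 at 79 min.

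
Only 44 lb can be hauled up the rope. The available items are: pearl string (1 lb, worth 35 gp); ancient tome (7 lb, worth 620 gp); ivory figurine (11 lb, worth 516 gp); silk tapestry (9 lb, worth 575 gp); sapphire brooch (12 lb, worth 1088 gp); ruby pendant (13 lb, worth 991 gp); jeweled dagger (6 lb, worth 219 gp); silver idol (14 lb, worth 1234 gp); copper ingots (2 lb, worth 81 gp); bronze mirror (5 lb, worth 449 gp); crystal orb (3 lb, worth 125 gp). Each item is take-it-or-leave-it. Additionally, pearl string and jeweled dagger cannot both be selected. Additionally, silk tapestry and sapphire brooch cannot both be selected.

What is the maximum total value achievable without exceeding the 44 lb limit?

Greedy by ratio would take pearl string + ancient tome + sapphire brooch + silver idol + copper ingots + bronze mirror + crystal orb: 44 lb used, total 3632.
Reworking the packing: sapphire brooch + ruby pendant + silver idol + bronze mirror uses 44 lb and improves the total to 3762.

3762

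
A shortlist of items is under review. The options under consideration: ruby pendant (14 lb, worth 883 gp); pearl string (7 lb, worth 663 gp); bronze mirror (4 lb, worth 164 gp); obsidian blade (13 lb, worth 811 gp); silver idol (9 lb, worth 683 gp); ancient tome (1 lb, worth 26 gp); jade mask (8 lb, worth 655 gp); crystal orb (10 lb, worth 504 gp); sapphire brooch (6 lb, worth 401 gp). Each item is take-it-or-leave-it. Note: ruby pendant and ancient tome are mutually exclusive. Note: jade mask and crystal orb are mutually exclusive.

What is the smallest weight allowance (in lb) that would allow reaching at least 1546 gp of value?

21

Look for the lowest-weight combination reaching 1546.
ruby pendant + pearl string reaches 1546 using 21 lb.
Any bundle with less than 21 lb falls short of 1546.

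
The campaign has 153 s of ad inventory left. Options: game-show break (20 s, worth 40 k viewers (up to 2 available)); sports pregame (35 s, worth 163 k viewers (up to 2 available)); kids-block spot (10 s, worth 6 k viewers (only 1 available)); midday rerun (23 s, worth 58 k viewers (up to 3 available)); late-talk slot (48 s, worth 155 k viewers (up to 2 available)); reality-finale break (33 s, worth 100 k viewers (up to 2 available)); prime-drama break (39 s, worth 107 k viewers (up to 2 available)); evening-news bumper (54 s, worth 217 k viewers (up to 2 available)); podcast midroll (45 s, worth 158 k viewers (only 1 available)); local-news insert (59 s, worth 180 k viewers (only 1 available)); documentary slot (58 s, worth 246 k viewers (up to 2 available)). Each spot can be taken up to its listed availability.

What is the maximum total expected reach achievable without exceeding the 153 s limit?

655

By expected reach per s: sports pregame 4.66, documentary slot 4.24, evening-news bumper 4.02 lead.
Filling by ratio: 2×sports pregame + midday rerun + documentary slot for 630, with 2 s left unused.
Dropping sports pregame and midday rerun frees 58 s; slotting in documentary slot (58 s) lifts the total to 655 at 151 s.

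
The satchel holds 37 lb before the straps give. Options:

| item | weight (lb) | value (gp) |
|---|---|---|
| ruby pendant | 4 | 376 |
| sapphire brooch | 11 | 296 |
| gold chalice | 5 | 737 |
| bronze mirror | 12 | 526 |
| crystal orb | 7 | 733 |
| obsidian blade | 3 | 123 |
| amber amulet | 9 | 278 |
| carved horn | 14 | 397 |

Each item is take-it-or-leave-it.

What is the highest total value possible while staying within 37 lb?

Greedy by ratio would take ruby pendant + gold chalice + bronze mirror + crystal orb + obsidian blade: 31 lb used, total 2495.
The 3 lb tied up in obsidian blade is better spent on amber amulet — total rises to 2650 (37 lb).
That's the maximum — no swap from here does better than 2650.

2650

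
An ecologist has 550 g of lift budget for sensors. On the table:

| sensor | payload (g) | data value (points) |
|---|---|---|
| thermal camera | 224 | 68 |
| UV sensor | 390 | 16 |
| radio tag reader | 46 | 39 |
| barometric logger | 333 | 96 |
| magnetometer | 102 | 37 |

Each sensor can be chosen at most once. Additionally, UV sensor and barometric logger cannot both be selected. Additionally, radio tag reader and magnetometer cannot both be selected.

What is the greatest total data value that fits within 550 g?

135

Ranking by ratio (data value/g): radio tag reader 0.85, magnetometer 0.36, thermal camera 0.30, barometric logger 0.29.
Best packing: radio tag reader + barometric logger — 379 g, 135 total.
Runner-up barometric logger + magnetometer tops out at 133.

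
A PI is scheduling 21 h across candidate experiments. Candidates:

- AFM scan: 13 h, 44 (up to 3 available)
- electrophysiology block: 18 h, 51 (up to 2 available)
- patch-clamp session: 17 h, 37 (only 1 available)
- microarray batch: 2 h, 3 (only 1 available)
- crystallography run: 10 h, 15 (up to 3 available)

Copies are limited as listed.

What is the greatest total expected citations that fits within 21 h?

54

The ratio heuristic lands on AFM scan + microarray batch (47) but leaves 6 h idle.
The 13 h tied up in AFM scan is better spent on electrophysiology block — total rises to 54 (20 h).
No other feasible combination exceeds 54.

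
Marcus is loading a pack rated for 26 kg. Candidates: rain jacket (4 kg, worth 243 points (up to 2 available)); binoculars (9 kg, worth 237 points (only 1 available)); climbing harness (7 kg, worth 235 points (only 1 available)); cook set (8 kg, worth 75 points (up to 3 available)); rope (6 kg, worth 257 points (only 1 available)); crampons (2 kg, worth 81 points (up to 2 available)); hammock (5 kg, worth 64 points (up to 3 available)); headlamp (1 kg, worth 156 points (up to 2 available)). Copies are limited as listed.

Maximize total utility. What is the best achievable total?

A density-first pass picks 2×rain jacket + rope + 2×crampons + hammock + 2×headlamp — 1281 at 25 kg.
The 7 kg tied up in crampons and hammock is better spent on climbing harness — total rises to 1371 (25 kg).

1371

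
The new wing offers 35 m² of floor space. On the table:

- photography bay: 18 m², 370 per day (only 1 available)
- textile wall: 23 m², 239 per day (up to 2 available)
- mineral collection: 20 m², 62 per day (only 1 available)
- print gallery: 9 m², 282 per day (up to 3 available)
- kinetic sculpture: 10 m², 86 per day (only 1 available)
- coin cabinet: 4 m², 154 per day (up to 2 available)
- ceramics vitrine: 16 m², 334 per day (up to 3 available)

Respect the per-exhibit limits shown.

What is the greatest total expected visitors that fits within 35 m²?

1154

The ratio ordering already packs tightly: 3×print gallery + 2×coin cabinet, 35 m², 1154.
Every other selection either busts 35 m² or exceeds an availability limit or fails to beat 1154.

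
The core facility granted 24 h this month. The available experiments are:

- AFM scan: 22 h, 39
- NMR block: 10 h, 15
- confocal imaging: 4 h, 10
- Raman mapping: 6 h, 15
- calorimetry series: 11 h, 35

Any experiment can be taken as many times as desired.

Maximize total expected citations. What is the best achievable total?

The ratio ordering already packs tightly: 2×calorimetry series, 22 h, 70.
The spare 2 h is too small for any remaining experiment, and no exchange beats 70.

70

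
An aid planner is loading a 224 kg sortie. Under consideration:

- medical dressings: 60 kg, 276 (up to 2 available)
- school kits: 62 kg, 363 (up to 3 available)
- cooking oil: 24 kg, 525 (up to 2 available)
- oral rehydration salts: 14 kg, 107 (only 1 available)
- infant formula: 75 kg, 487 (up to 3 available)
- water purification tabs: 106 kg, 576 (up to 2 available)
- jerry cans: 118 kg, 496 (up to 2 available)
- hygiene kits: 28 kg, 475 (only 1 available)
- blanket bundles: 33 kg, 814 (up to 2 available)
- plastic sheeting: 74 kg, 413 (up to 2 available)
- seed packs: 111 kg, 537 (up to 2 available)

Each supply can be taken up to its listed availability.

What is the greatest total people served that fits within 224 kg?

Taking the top-ratio supplies first gives school kits + 2×cooking oil + oral rehydration salts + hygiene kits + 2×blanket bundles for 3623 (218 kg).
Dropping school kits and oral rehydration salts frees 76 kg; slotting in infant formula (75 kg) lifts the total to 3640 at 217 kg.
No other feasible combination exceeds 3640.

3640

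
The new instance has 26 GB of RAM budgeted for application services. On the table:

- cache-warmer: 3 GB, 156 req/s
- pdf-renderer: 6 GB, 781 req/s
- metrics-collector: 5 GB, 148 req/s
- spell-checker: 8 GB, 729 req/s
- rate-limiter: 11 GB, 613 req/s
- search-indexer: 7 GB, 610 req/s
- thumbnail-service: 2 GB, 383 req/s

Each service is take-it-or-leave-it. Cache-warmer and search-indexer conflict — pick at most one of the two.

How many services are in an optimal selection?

4

Optimal total is 2503.
For example pdf-renderer + spell-checker + search-indexer + thumbnail-service achieves it, using 23 GB.
Any selection reaching 2503 contains exactly 4 services.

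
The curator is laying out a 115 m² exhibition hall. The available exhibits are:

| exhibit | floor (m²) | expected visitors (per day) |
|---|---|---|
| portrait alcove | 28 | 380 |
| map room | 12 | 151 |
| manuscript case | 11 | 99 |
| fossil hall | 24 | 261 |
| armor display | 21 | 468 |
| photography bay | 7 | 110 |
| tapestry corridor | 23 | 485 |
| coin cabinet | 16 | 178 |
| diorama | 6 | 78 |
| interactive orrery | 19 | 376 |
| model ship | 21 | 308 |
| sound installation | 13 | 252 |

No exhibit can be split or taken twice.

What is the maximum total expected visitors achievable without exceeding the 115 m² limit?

2118

Filling by ratio: armor display + photography bay + tapestry corridor + diorama + interactive orrery + model ship + sound installation for 2077, with 5 m² left unused.
Dropping photography bay frees 7 m²; slotting in map room (12 m²) lifts the total to 2118 at 115 m².
An exhaustive check of the 4096 subsets confirms 2118.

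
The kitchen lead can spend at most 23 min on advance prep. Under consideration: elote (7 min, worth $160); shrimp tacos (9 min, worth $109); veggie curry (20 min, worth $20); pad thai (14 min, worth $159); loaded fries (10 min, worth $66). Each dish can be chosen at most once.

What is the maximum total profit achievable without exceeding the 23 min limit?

319

A density-first pass picks elote + shrimp tacos — 269 at 16 min.
The 9 min tied up in shrimp tacos is better spent on pad thai — total rises to 319 (21 min).
No other feasible combination exceeds 319.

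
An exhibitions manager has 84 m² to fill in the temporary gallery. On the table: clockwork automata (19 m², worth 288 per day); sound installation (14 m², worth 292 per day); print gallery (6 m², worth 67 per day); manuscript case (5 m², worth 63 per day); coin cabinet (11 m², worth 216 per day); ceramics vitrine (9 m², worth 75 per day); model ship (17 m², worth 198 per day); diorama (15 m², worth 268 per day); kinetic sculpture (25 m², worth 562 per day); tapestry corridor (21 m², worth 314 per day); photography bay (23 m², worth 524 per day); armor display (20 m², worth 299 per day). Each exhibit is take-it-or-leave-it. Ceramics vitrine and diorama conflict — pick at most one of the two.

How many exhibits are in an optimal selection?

6

Optimal total is 1724.
sound installation + print gallery + manuscript case + coin cabinet + kinetic sculpture + photography bay hits 1724 at 84 m².
Any selection reaching 1724 contains exactly 6 exhibits.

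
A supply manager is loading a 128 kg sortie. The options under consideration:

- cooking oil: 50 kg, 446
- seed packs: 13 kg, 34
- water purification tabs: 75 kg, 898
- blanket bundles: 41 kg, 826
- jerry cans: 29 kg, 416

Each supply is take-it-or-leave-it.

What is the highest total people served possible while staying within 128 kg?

1724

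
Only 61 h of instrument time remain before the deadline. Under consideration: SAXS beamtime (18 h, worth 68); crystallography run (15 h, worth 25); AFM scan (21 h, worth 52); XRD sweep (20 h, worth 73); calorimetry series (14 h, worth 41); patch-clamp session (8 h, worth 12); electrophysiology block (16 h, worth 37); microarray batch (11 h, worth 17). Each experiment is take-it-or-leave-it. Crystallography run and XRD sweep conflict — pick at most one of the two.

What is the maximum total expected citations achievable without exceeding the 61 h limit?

The ratio ordering already packs tightly: SAXS beamtime + XRD sweep + calorimetry series + patch-clamp session, 60 h, 194.
The closest alternative, SAXS beamtime + AFM scan + XRD sweep, reaches only 193.

194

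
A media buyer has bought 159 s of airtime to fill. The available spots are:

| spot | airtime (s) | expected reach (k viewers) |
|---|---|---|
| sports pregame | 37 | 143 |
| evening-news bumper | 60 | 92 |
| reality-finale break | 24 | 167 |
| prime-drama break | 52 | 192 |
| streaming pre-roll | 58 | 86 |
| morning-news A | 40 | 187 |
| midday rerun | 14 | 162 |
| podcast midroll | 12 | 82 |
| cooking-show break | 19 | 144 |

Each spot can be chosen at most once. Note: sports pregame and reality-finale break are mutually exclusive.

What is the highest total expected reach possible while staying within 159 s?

852

By expected reach per s: midday rerun 11.57, cooking-show break 7.58, reality-finale break 6.96, podcast midroll 6.83 lead.
Best packing: reality-finale break + prime-drama break + morning-news A + midday rerun + cooking-show break — 149 s, 852 total.
The closest alternative, reality-finale break + prime-drama break + morning-news A + midday rerun + podcast midroll, reaches only 790.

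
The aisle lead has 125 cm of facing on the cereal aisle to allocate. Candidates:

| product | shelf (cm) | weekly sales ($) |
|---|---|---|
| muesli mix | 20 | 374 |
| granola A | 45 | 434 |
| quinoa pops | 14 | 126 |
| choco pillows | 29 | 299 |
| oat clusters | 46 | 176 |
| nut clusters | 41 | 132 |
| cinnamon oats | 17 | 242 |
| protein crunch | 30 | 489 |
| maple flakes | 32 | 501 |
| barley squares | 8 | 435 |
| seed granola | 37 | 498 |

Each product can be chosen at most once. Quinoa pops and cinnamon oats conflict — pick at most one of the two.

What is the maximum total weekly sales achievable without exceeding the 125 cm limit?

Best packing: cinnamon oats + protein crunch + maple flakes + barley squares + seed granola — 124 cm, 2165 total.

2165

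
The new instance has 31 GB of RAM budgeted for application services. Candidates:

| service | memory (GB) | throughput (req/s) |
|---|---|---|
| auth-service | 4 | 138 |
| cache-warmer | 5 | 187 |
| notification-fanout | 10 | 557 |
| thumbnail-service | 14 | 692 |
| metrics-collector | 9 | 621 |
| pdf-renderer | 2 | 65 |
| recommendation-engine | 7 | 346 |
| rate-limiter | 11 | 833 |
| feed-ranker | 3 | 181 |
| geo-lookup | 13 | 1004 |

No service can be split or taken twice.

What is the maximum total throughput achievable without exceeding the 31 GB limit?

2183

A density-first pass picks auth-service + rate-limiter + feed-ranker + geo-lookup — 2156 at 31 GB.
The 7 GB tied up in auth-service and feed-ranker is better spent on recommendation-engine — total rises to 2183 (31 GB).
The closest alternative, auth-service + rate-limiter + feed-ranker + geo-lookup, reaches only 2156.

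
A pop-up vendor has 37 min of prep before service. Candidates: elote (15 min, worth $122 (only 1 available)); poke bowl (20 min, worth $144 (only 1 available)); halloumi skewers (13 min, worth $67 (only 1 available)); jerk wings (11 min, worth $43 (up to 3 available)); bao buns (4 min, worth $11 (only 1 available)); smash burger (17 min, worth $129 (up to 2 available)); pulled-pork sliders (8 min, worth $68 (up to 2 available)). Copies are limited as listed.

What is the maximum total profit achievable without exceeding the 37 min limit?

280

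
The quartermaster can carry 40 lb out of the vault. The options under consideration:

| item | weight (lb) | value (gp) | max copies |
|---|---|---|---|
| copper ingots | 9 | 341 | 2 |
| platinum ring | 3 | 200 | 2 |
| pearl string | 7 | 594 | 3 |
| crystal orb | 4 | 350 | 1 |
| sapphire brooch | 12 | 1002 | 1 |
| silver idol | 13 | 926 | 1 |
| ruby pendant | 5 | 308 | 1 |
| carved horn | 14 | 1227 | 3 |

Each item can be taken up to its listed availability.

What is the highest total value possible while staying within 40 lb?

The ratio heuristic lands on pearl string + crystal orb + 2×carved horn (3398) but leaves 1 lb idle.
Replace pearl string and crystal orb with sapphire brooch: the trade gains 58 net, giving 3456 at 40 lb.
That's the maximum — no swap from here does better than 3456.

3456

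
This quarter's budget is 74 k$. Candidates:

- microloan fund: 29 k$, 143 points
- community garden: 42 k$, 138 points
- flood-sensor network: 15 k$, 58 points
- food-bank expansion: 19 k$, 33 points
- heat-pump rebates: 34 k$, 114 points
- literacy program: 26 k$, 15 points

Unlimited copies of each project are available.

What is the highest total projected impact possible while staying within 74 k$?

344

Best packing: 2×microloan fund + flood-sensor network — 73 k$, 344 total.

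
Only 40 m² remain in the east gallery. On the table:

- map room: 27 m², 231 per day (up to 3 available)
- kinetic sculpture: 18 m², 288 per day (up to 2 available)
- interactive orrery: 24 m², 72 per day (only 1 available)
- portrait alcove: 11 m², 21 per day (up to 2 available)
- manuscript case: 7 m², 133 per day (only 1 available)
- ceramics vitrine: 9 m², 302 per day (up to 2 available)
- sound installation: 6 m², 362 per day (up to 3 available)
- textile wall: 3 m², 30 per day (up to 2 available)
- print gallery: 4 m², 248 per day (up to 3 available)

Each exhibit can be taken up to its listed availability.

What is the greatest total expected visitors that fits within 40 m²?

Taking ceramics vitrine + 3×sound installation + 3×print gallery: 39 m² used, 2132 in expected visitors.
No other feasible combination exceeds 2132.

2132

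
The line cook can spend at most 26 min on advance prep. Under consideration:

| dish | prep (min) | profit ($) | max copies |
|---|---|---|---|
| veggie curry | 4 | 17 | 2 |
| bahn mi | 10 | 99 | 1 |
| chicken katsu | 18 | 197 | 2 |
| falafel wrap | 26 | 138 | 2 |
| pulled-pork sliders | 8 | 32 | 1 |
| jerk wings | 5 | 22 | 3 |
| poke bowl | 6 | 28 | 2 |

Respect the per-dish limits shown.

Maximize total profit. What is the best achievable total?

231

Filling by ratio: chicken katsu + poke bowl for 225, with 2 min left unused.
Replace poke bowl with 2×veggie curry: the trade gains 6 net, giving 231 at 26 min.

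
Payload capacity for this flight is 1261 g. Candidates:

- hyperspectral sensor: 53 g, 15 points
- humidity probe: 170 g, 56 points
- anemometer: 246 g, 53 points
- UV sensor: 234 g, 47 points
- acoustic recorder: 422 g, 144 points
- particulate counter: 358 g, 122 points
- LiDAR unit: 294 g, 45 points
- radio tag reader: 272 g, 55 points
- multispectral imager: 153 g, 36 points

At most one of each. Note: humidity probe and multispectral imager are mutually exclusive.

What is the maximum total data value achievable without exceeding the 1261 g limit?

390

Best packing: hyperspectral sensor + humidity probe + anemometer + acoustic recorder + particulate counter — 1249 g, 390 total.
The closest alternative, hyperspectral sensor + humidity probe + UV sensor + acoustic recorder + particulate counter, reaches only 384.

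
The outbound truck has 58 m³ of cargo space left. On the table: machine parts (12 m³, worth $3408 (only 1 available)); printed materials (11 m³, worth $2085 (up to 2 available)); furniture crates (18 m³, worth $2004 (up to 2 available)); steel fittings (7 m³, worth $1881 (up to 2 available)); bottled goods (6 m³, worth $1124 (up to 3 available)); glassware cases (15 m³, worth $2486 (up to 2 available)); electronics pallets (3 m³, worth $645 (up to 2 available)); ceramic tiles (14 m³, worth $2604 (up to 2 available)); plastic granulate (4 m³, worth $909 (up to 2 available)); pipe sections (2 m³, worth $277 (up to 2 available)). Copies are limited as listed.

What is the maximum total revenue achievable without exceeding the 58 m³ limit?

Greedy by ratio would take machine parts + printed materials + 2×steel fittings + bottled goods + 2×electronics pallets + 2×plastic granulate: 57 m³ used, total 13487.
The 11 m³ tied up in printed materials is better spent on 2×bottled goods — total rises to 13650 (58 m³).
Nothing else within 58 m³ beats 13650.

13650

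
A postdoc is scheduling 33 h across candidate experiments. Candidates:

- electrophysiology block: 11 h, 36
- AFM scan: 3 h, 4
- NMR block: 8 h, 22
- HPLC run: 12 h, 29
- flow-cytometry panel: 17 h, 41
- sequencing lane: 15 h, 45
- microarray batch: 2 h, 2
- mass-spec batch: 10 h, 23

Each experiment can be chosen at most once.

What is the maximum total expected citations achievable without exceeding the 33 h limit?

90

Density check — electrophysiology block 3.27, sequencing lane 3.00, NMR block 2.75 are the best per h.
The ratio heuristic lands on electrophysiology block + AFM scan + sequencing lane + microarray batch (87) but leaves 2 h idle.
A better packing is NMR block + sequencing lane + mass-spec batch: 33 h, total 90.
No other feasible combination exceeds 90.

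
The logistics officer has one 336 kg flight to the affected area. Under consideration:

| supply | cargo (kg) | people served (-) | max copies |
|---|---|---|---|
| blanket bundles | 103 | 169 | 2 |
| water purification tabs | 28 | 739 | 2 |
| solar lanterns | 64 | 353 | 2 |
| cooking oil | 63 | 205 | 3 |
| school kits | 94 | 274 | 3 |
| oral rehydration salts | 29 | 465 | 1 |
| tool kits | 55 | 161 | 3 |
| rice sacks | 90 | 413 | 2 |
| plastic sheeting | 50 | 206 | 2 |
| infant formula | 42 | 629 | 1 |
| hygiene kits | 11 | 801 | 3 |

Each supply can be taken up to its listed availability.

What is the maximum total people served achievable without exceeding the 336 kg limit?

A density-first pass picks 2×water purification tabs + 2×solar lanterns + oral rehydration salts + infant formula + 3×hygiene kits — 5681 at 288 kg.
The 64 kg tied up in solar lanterns is better spent on rice sacks — total rises to 5741 (314 kg).

5741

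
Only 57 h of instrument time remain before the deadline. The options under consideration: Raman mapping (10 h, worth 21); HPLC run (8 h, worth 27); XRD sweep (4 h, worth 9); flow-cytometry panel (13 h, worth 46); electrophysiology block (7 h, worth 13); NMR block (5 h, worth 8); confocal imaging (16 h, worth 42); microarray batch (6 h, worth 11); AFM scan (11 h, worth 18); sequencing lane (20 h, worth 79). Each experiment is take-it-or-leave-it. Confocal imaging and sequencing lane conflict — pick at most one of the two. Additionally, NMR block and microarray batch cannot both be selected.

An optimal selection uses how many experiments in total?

The maximum expected citations within 57 h is 184.
For example Raman mapping + HPLC run + flow-cytometry panel + microarray batch + sequencing lane achieves it, using 57 h.
Any selection reaching 184 contains exactly 5 experiments.

5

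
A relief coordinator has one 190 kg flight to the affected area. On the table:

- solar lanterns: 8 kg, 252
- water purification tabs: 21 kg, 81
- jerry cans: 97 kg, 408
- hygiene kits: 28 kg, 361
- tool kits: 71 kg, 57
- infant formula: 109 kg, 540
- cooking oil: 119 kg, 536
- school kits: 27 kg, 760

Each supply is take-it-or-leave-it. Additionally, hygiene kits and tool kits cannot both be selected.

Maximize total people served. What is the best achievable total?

The ratio ordering already packs tightly: solar lanterns + hygiene kits + infant formula + school kits, 172 kg, 1913.
Runner-up solar lanterns + hygiene kits + cooking oil + school kits tops out at 1909.

1913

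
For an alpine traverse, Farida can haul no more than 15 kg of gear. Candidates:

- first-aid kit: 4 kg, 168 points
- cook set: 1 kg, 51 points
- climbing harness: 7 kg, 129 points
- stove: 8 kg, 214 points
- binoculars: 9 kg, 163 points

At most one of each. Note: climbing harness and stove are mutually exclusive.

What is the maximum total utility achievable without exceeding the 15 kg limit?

First-aid kit + cook set + stove uses 13 of the 15 kg and totals 433.
An exhaustive check of the 32 subsets confirms 433.

433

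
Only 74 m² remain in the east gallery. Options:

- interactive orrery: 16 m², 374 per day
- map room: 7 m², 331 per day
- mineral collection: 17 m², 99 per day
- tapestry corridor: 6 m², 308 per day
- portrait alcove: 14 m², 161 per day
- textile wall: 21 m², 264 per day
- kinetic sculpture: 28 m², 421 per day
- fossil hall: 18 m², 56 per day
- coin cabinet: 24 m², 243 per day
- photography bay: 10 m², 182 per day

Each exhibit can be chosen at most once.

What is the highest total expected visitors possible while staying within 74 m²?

Density check — tapestry corridor 51.33, map room 47.29, interactive orrery 23.38 are the best per m².
Greedy by ratio would take interactive orrery + map room + tapestry corridor + kinetic sculpture + photography bay: 67 m² used, total 1616.
Replace kinetic sculpture with portrait alcove + textile wall: the trade gains 4 net, giving 1620 at 74 m².

1620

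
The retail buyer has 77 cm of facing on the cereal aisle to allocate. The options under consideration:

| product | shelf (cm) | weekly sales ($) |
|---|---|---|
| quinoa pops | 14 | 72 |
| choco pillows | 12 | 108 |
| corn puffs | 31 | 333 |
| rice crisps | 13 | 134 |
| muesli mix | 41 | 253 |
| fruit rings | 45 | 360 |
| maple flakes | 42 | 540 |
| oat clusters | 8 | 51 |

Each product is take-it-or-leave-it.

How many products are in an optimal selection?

Optimal total is 873.
corn puffs + maple flakes hits 873 at 73 cm.
All optima have 2 products.

2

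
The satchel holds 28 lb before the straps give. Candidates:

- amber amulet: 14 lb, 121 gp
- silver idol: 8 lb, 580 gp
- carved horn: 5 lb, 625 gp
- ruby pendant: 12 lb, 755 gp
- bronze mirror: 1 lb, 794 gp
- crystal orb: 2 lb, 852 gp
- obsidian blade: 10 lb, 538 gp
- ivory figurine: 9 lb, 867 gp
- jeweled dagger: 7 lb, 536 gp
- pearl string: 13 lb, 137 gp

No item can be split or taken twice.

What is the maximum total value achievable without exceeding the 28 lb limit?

Ranking by ratio (value/lb): bronze mirror 794.00, crystal orb 426.00, carved horn 125.00, ivory figurine 96.33.
Filling by ratio: carved horn + bronze mirror + crystal orb + ivory figurine + jeweled dagger for 3674, with 4 lb left unused.
Dropping jeweled dagger frees 7 lb; slotting in silver idol (8 lb) lifts the total to 3718 at 25 lb.

3718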